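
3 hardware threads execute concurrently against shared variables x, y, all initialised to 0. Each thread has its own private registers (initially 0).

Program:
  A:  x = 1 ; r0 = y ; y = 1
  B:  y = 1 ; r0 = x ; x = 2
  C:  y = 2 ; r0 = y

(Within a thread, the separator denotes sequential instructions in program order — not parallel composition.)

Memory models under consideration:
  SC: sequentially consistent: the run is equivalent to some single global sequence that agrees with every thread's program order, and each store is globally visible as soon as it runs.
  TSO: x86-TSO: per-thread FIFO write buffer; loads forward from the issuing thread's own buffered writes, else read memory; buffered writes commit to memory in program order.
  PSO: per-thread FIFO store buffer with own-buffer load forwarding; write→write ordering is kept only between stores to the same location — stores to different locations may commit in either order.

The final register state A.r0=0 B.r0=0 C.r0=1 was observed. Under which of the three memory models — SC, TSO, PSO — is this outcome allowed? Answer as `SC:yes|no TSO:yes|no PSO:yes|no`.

SC:no TSO:yes PSO:yes

outcome vector order: (A.r0,B.r0,C.r0)
[SC] allowed = {011; 012; 101; 102; 111; 112; 201; 202; 211; 212}
[TSO] allowed = {001; 002; 011; 012; 101; 102; 111; 112; 201; 202; 211; 212}
[PSO] allowed = {001; 002; 011; 012; 101; 102; 111; 112; 201; 202; 211; 212}
target 001 ∈ {TSO,PSO}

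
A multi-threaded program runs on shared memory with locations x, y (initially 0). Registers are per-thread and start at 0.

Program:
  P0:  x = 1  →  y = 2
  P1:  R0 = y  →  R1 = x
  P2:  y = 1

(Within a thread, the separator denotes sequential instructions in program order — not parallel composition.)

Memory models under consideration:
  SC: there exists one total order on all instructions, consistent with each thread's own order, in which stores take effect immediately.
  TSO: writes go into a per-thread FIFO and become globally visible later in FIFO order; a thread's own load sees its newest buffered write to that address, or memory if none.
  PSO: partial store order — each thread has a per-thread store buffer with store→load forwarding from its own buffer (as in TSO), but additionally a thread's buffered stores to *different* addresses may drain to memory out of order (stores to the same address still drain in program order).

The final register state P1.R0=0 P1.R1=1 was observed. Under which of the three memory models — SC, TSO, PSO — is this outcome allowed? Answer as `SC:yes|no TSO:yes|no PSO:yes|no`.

outcome vector order: (P1.R0,P1.R1)
[SC] allowed = {<0 0> <0 1> <1 0> <1 1> <2 1>}
[TSO] allowed = {<0 0> <0 1> <1 0> <1 1> <2 1>}
[PSO] allowed = {<0 0> <0 1> <1 0> <1 1> <2 0> <2 1>}
target <0 1> ∈ {SC,TSO,PSO}

SC:yes TSO:yes PSO:yes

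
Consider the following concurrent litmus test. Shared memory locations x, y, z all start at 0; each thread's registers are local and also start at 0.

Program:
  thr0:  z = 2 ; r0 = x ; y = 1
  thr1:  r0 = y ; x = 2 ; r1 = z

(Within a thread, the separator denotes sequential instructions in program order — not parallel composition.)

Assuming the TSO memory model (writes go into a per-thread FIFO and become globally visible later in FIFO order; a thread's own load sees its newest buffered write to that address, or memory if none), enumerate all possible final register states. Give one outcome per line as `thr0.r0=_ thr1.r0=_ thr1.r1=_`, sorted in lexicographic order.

thr0.r0=0 thr1.r0=0 thr1.r1=0
thr0.r0=0 thr1.r0=0 thr1.r1=2
thr0.r0=0 thr1.r0=1 thr1.r1=2
thr0.r0=2 thr1.r0=0 thr1.r1=0
thr0.r0=2 thr1.r0=0 thr1.r1=2

outcome vector order: (thr0.r0,thr1.r0,thr1.r1)
|TSO outcomes| = 5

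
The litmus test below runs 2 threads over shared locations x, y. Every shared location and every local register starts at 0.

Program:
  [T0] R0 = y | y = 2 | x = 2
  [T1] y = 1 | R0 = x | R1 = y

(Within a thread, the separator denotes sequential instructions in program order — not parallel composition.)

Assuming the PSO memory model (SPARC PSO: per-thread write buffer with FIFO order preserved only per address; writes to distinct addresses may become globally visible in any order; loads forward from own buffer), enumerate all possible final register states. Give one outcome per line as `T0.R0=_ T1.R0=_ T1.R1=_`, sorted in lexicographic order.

T0.R0=0 T1.R0=0 T1.R1=1
T0.R0=0 T1.R0=0 T1.R1=2
T0.R0=0 T1.R0=2 T1.R1=1
T0.R0=0 T1.R0=2 T1.R1=2
T0.R0=1 T1.R0=0 T1.R1=1
T0.R0=1 T1.R0=0 T1.R1=2
T0.R0=1 T1.R0=2 T1.R1=1
T0.R0=1 T1.R0=2 T1.R1=2

outcome vector order: (T0.R0,T1.R0,T1.R1)
|PSO outcomes| = 8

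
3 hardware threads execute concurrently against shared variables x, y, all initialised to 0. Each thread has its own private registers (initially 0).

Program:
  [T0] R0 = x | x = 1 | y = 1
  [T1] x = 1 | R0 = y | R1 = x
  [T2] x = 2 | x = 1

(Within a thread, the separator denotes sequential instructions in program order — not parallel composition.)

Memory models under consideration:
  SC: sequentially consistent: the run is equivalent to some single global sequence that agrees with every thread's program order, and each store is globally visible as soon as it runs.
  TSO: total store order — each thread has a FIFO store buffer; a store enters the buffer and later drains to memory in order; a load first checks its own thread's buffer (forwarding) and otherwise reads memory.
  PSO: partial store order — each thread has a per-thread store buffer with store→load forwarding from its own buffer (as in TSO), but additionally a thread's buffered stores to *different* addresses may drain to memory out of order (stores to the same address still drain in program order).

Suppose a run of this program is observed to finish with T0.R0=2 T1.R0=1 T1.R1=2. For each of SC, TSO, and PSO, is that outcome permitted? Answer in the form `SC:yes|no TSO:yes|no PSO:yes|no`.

outcome vector order: (T0.R0,T1.R0,T1.R1)
SC (11): 001 002 011 012 101 102 111 112 201 202 211
TSO (11): 001 002 011 012 101 102 111 112 201 202 211
PSO (12): 001 002 011 012 101 102 111 112 201 202 211 212
target 212 ∈ {PSO}

SC:no TSO:no PSO:yes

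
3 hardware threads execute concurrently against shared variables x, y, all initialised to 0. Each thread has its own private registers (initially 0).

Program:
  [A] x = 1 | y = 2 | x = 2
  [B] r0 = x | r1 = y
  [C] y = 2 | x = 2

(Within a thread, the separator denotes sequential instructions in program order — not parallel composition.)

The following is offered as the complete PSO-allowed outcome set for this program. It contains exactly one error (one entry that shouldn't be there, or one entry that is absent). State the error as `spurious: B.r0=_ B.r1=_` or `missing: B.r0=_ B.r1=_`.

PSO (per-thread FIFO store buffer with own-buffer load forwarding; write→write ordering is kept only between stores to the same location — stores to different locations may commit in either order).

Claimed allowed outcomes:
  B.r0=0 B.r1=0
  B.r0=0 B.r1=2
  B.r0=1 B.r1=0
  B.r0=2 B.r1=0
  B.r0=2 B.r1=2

missing: B.r0=1 B.r1=2

outcome vector order: (B.r0,B.r1)
under PSO → 00, 02, 10, 12, 20, 22
PSO∖claimed = {12}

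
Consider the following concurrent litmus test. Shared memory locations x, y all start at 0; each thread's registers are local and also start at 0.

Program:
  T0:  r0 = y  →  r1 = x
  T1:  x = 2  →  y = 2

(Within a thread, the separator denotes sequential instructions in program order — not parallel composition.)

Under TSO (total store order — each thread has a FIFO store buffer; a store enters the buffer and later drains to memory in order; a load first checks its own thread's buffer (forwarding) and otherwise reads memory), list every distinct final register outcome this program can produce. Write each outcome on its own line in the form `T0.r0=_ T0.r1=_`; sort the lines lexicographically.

outcome vector order: (T0.r0,T0.r1)
|TSO outcomes| = 3

T0.r0=0 T0.r1=0
T0.r0=0 T0.r1=2
T0.r0=2 T0.r1=2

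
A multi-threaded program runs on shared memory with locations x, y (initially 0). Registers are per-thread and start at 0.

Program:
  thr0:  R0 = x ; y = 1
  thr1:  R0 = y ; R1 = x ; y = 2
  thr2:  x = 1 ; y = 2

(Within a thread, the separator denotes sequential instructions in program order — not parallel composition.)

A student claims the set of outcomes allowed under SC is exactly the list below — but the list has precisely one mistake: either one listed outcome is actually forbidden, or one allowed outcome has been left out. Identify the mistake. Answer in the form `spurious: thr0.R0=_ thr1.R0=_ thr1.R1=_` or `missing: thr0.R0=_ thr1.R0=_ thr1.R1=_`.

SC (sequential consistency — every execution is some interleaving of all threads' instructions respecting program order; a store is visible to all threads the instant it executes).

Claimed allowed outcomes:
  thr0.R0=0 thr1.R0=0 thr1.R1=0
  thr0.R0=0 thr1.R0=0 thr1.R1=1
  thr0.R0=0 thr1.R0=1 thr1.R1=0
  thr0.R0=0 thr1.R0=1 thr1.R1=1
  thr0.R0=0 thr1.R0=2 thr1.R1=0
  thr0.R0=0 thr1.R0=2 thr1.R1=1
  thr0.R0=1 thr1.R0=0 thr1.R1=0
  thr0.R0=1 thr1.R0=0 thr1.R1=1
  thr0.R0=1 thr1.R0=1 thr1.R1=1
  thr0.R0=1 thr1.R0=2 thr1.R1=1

spurious: thr0.R0=0 thr1.R0=2 thr1.R1=0

outcome vector order: (thr0.R0,thr1.R0,thr1.R1)
[SC] allowed = {<0 0 0>; <0 0 1>; <0 1 0>; <0 1 1>; <0 2 1>; <1 0 0>; <1 0 1>; <1 1 1>; <1 2 1>}
claimed∖SC = {<0 2 0>}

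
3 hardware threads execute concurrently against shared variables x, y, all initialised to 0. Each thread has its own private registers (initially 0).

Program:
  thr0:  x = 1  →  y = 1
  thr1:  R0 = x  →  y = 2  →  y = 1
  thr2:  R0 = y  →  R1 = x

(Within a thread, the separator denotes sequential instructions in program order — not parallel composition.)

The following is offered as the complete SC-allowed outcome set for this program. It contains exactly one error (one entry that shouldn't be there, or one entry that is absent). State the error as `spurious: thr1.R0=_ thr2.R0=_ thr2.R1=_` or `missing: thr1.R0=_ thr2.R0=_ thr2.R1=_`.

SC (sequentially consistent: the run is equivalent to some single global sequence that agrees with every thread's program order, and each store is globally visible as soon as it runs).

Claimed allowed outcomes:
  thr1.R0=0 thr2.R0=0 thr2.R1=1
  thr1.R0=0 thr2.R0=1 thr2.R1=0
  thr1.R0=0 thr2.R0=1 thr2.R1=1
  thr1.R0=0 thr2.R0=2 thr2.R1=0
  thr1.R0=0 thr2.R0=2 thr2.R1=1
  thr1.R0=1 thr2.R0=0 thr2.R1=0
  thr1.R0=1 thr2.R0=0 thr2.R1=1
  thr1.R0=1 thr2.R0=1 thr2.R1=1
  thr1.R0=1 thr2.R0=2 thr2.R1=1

missing: thr1.R0=0 thr2.R0=0 thr2.R1=0

outcome vector order: (thr1.R0,thr2.R0,thr2.R1)
under SC → 0/0/0, 0/0/1, 0/1/0, 0/1/1, 0/2/0, 0/2/1, 1/0/0, 1/0/1, 1/1/1, 1/2/1
SC∖claimed = {0/0/0}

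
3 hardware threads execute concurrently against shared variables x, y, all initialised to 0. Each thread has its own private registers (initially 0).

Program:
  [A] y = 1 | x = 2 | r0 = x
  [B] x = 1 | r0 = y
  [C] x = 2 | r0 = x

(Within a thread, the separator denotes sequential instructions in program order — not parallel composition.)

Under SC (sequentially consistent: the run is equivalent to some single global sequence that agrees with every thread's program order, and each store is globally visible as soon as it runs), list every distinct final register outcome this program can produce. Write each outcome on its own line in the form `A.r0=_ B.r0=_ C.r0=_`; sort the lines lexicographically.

A.r0=1 B.r0=1 C.r0=1
A.r0=1 B.r0=1 C.r0=2
A.r0=2 B.r0=0 C.r0=1
A.r0=2 B.r0=0 C.r0=2
A.r0=2 B.r0=1 C.r0=1
A.r0=2 B.r0=1 C.r0=2

outcome vector order: (A.r0,B.r0,C.r0)
|SC outcomes| = 6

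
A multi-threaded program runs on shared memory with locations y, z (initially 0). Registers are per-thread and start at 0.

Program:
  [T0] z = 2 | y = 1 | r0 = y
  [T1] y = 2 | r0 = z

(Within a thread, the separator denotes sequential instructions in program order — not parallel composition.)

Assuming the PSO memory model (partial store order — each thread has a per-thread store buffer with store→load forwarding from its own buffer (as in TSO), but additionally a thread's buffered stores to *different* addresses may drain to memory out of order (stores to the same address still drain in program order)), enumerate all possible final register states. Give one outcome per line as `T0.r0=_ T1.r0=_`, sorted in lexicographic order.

T0.r0=1 T1.r0=0
T0.r0=1 T1.r0=2
T0.r0=2 T1.r0=0
T0.r0=2 T1.r0=2

outcome vector order: (T0.r0,T1.r0)
|PSO outcomes| = 4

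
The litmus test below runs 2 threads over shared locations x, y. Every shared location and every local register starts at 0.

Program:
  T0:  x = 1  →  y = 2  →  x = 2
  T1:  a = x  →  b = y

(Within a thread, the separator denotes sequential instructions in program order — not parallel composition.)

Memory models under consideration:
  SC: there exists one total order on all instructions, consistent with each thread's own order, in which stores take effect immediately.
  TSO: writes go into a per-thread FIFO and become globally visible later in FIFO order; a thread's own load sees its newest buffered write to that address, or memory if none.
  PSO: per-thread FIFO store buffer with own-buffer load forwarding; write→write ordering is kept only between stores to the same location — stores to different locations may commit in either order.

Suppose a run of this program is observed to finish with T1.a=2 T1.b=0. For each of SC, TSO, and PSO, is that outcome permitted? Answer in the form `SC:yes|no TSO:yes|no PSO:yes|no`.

SC:no TSO:no PSO:yes

outcome vector order: (T1.a,T1.b)
[SC] allowed = {(0,0); (0,2); (1,0); (1,2); (2,2)}
[TSO] allowed = {(0,0); (0,2); (1,0); (1,2); (2,2)}
[PSO] allowed = {(0,0); (0,2); (1,0); (1,2); (2,0); (2,2)}
target (2,0) ∈ {PSO}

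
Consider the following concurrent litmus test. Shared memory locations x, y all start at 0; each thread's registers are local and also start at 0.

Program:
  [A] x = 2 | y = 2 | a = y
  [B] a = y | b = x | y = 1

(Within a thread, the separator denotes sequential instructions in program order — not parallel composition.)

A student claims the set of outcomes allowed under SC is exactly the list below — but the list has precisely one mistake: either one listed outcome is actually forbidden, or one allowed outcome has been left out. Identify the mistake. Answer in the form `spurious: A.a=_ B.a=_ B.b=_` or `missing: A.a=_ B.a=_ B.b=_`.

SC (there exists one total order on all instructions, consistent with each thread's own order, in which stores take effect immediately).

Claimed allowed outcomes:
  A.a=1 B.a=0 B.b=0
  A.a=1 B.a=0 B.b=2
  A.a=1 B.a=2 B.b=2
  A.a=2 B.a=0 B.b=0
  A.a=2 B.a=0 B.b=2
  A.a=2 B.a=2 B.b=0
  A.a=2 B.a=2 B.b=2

spurious: A.a=2 B.a=2 B.b=0

outcome vector order: (A.a,B.a,B.b)
[SC] allowed = {<1 0 0>; <1 0 2>; <1 2 2>; <2 0 0>; <2 0 2>; <2 2 2>}
claimed∖SC = {<2 2 0>}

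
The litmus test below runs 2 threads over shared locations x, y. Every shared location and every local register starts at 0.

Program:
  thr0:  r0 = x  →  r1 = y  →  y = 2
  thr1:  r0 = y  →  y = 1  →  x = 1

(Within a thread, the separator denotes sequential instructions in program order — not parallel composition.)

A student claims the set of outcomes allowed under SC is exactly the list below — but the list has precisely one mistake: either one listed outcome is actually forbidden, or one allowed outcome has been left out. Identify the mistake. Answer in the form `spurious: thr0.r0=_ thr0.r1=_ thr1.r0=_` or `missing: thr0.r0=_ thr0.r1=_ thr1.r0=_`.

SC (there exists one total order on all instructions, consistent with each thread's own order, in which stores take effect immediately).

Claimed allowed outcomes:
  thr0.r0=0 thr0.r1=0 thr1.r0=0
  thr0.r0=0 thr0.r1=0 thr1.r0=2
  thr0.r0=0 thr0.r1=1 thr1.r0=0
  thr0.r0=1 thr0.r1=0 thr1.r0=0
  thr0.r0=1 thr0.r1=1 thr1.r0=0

spurious: thr0.r0=1 thr0.r1=0 thr1.r0=0

outcome vector order: (thr0.r0,thr0.r1,thr1.r0)
SC (4): (0,0,0) (0,0,2) (0,1,0) (1,1,0)
claimed∖SC = {(1,0,0)}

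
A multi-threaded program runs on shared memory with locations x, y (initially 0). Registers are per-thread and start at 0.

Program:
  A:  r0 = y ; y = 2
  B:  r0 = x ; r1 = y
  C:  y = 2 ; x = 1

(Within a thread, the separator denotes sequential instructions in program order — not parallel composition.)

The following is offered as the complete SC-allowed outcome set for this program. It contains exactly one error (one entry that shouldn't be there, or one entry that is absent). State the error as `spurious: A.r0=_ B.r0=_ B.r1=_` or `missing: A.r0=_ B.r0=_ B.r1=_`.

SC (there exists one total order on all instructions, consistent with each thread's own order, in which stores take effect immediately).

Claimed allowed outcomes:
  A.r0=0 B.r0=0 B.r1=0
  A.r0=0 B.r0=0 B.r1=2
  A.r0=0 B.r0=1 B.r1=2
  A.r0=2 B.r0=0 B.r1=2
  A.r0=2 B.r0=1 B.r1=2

missing: A.r0=2 B.r0=0 B.r1=0

outcome vector order: (A.r0,B.r0,B.r1)
[SC] allowed = {(0,0,0) (0,0,2) (0,1,2) (2,0,0) (2,0,2) (2,1,2)}
SC∖claimed = {(2,0,0)}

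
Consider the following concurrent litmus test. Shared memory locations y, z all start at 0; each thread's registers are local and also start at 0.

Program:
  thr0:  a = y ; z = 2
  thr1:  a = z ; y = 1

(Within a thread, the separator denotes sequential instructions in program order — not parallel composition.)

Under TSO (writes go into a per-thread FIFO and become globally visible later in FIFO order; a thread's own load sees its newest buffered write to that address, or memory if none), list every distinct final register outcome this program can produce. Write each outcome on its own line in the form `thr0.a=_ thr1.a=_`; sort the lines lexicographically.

outcome vector order: (thr0.a,thr1.a)
|TSO outcomes| = 3

thr0.a=0 thr1.a=0
thr0.a=0 thr1.a=2
thr0.a=1 thr1.a=0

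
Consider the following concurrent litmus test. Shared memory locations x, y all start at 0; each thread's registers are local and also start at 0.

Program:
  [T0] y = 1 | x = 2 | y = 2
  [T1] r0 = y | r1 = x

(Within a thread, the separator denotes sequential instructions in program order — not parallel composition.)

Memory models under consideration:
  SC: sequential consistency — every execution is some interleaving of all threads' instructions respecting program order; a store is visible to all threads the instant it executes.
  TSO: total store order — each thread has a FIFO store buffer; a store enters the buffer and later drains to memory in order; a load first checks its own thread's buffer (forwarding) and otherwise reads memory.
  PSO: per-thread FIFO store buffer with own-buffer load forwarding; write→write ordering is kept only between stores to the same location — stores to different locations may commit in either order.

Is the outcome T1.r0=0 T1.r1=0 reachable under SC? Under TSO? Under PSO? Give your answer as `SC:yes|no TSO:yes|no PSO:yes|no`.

outcome vector order: (T1.r0,T1.r1)
[SC] allowed = {0/0, 0/2, 1/0, 1/2, 2/2}
[TSO] allowed = {0/0, 0/2, 1/0, 1/2, 2/2}
[PSO] allowed = {0/0, 0/2, 1/0, 1/2, 2/0, 2/2}
target 0/0 ∈ {SC,TSO,PSO}

SC:yes TSO:yes PSO:yes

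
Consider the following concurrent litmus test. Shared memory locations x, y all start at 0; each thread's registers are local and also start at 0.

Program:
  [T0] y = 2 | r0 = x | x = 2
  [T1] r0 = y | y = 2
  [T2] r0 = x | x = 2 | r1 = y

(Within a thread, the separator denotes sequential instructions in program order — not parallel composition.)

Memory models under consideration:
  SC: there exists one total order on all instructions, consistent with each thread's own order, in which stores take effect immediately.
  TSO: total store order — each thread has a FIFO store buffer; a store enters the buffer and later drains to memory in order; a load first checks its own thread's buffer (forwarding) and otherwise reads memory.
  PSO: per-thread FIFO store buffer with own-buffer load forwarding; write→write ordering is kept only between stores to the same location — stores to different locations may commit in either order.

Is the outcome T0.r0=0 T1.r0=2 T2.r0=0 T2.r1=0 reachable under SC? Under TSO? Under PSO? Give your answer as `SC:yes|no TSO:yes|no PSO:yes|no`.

SC:no TSO:yes PSO:yes

outcome vector order: (T0.r0,T1.r0,T2.r0,T2.r1)
[SC] allowed = {0/0/0/2, 0/0/2/2, 0/2/0/2, 0/2/2/2, 2/0/0/0, 2/0/0/2, 2/2/0/0, 2/2/0/2}
[TSO] allowed = {0/0/0/0, 0/0/0/2, 0/0/2/2, 0/2/0/0, 0/2/0/2, 0/2/2/2, 2/0/0/0, 2/0/0/2, 2/2/0/0, 2/2/0/2}
[PSO] allowed = {0/0/0/0, 0/0/0/2, 0/0/2/0, 0/0/2/2, 0/2/0/0, 0/2/0/2, 0/2/2/0, 0/2/2/2, 2/0/0/0, 2/0/0/2, 2/2/0/0, 2/2/0/2}
target 0/2/0/0 ∈ {TSO,PSO}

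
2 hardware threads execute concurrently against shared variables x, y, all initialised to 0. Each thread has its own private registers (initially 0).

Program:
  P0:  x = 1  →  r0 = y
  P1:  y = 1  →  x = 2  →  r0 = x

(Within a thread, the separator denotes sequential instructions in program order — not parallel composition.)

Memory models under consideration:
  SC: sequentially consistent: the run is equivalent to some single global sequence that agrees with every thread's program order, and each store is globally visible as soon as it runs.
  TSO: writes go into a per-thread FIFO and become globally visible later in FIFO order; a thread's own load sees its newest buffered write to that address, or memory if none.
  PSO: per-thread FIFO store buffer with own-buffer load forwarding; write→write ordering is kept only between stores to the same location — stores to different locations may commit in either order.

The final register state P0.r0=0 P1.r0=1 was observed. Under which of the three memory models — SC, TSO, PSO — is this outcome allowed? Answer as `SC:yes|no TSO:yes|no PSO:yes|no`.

outcome vector order: (P0.r0,P1.r0)
[SC] allowed = {02, 11, 12}
[TSO] allowed = {01, 02, 11, 12}
[PSO] allowed = {01, 02, 11, 12}
target 01 ∈ {TSO,PSO}

SC:no TSO:yes PSO:yes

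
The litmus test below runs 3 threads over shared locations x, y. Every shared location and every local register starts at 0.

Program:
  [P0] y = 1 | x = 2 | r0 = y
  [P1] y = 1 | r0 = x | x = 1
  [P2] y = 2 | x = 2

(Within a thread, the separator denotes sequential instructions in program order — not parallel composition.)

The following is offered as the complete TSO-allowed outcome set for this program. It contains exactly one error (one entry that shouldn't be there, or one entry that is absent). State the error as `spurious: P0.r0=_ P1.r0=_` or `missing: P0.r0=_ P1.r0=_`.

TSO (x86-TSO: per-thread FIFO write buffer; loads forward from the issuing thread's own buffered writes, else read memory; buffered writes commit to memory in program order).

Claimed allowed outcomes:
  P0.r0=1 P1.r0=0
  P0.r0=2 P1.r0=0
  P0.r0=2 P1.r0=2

missing: P0.r0=1 P1.r0=2

outcome vector order: (P0.r0,P1.r0)
[TSO] allowed = {1/0; 1/2; 2/0; 2/2}
TSO∖claimed = {1/2}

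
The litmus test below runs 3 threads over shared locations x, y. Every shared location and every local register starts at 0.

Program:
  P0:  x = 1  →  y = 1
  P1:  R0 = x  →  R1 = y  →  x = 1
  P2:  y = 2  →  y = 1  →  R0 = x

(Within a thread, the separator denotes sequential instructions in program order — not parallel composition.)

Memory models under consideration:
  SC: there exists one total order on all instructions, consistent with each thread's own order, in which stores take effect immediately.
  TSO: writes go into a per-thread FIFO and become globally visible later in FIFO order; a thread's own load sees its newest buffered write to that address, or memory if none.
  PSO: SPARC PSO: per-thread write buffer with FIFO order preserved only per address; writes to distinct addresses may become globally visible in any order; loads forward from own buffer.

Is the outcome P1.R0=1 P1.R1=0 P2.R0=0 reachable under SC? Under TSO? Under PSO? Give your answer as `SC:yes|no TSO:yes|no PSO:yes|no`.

SC:no TSO:yes PSO:yes

outcome vector order: (P1.R0,P1.R1,P2.R0)
SC: 10 outcomes — {0/0/0; 0/0/1; 0/1/0; 0/1/1; 0/2/0; 0/2/1; 1/0/1; 1/1/0; 1/1/1; 1/2/1}
TSO: 12 outcomes — {0/0/0; 0/0/1; 0/1/0; 0/1/1; 0/2/0; 0/2/1; 1/0/0; 1/0/1; 1/1/0; 1/1/1; 1/2/0; 1/2/1}
PSO: 12 outcomes — {0/0/0; 0/0/1; 0/1/0; 0/1/1; 0/2/0; 0/2/1; 1/0/0; 1/0/1; 1/1/0; 1/1/1; 1/2/0; 1/2/1}
target 1/0/0 ∈ {TSO,PSO}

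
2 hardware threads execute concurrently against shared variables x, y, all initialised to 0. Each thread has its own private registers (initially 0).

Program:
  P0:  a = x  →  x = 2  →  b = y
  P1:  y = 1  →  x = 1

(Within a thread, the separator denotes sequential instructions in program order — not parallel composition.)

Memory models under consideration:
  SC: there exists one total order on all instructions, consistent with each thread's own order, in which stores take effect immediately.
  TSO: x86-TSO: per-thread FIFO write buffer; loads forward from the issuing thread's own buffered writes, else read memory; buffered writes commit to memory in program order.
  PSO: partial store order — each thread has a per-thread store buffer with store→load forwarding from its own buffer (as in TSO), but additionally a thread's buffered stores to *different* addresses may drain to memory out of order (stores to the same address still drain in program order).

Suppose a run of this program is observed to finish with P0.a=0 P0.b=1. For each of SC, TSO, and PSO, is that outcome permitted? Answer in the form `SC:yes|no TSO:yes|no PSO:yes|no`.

outcome vector order: (P0.a,P0.b)
SC: 3 outcomes — {00, 01, 11}
TSO: 3 outcomes — {00, 01, 11}
PSO: 4 outcomes — {00, 01, 10, 11}
target 01 ∈ {SC,TSO,PSO}

SC:yes TSO:yes PSO:yes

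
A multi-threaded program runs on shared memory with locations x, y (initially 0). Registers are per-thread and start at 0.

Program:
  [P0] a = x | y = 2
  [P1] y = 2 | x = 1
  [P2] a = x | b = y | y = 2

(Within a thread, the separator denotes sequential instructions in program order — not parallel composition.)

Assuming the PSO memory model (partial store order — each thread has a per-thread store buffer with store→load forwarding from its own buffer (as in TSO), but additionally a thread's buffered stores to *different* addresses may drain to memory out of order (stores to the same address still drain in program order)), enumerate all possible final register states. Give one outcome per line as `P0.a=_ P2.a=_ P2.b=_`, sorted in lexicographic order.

P0.a=0 P2.a=0 P2.b=0
P0.a=0 P2.a=0 P2.b=2
P0.a=0 P2.a=1 P2.b=0
P0.a=0 P2.a=1 P2.b=2
P0.a=1 P2.a=0 P2.b=0
P0.a=1 P2.a=0 P2.b=2
P0.a=1 P2.a=1 P2.b=0
P0.a=1 P2.a=1 P2.b=2

outcome vector order: (P0.a,P2.a,P2.b)
|PSO outcomes| = 8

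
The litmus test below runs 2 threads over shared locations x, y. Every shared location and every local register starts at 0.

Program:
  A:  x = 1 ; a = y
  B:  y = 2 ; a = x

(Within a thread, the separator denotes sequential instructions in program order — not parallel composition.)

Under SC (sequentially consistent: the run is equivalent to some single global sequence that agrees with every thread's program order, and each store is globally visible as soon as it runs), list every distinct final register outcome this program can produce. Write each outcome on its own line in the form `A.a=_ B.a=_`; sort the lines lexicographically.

outcome vector order: (A.a,B.a)
|SC outcomes| = 3

A.a=0 B.a=1
A.a=2 B.a=0
A.a=2 B.a=1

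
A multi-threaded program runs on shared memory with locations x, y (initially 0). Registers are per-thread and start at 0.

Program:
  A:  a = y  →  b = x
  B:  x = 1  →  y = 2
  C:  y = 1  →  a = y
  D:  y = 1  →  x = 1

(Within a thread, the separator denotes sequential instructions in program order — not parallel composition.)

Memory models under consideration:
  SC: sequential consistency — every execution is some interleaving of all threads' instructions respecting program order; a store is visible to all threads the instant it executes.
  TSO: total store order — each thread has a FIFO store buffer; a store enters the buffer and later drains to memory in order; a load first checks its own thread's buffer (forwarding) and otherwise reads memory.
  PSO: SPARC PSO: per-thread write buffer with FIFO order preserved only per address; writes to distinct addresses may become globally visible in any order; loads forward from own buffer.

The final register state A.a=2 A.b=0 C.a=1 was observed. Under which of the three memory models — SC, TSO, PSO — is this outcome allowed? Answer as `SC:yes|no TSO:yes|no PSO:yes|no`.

outcome vector order: (A.a,A.b,C.a)
SC (10): (0,0,1) (0,0,2) (0,1,1) (0,1,2) (1,0,1) (1,0,2) (1,1,1) (1,1,2) (2,1,1) (2,1,2)
TSO (10): (0,0,1) (0,0,2) (0,1,1) (0,1,2) (1,0,1) (1,0,2) (1,1,1) (1,1,2) (2,1,1) (2,1,2)
PSO (12): (0,0,1) (0,0,2) (0,1,1) (0,1,2) (1,0,1) (1,0,2) (1,1,1) (1,1,2) (2,0,1) (2,0,2) (2,1,1) (2,1,2)
target (2,0,1) ∈ {PSO}

SC:no TSO:no PSO:yes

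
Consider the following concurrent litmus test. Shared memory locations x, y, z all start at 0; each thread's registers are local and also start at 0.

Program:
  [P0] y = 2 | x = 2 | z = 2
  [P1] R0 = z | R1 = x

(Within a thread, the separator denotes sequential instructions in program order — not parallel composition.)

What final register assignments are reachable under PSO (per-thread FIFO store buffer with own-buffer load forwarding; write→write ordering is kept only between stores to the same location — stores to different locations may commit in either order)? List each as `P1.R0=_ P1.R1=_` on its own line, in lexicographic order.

outcome vector order: (P1.R0,P1.R1)
|PSO outcomes| = 4

P1.R0=0 P1.R1=0
P1.R0=0 P1.R1=2
P1.R0=2 P1.R1=0
P1.R0=2 P1.R1=2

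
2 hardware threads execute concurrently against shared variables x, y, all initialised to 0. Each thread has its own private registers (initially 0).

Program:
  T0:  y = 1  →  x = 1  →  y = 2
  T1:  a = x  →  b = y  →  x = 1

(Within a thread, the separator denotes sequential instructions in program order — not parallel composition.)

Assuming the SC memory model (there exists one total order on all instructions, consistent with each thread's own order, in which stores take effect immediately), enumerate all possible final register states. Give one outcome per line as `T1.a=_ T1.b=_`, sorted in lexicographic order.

outcome vector order: (T1.a,T1.b)
|SC outcomes| = 5

T1.a=0 T1.b=0
T1.a=0 T1.b=1
T1.a=0 T1.b=2
T1.a=1 T1.b=1
T1.a=1 T1.b=2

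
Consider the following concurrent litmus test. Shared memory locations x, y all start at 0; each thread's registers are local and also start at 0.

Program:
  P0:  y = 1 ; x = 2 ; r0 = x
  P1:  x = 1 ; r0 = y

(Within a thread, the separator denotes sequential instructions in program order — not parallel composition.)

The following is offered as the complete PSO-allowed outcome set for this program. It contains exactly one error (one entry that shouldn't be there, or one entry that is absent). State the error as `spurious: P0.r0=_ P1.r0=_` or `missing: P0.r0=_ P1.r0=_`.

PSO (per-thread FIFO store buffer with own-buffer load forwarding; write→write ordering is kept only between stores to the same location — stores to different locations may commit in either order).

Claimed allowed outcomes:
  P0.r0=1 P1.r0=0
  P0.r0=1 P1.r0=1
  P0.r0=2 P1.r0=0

outcome vector order: (P0.r0,P1.r0)
under PSO → 1/0 1/1 2/0 2/1
PSO∖claimed = {2/1}

missing: P0.r0=2 P1.r0=1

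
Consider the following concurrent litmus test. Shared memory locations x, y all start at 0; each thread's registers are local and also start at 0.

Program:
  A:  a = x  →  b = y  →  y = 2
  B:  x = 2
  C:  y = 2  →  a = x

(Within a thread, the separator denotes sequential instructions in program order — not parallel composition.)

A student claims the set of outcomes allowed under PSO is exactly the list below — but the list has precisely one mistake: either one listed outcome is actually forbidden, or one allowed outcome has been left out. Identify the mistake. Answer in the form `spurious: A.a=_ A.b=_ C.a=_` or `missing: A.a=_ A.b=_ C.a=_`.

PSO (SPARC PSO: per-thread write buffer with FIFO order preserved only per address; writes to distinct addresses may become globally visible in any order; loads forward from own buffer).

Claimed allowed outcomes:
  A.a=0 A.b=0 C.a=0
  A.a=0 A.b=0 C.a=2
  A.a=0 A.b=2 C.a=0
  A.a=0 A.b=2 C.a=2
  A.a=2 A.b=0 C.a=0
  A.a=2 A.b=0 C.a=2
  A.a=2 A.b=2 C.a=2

outcome vector order: (A.a,A.b,C.a)
under PSO → <0 0 0>; <0 0 2>; <0 2 0>; <0 2 2>; <2 0 0>; <2 0 2>; <2 2 0>; <2 2 2>
PSO∖claimed = {<2 2 0>}

missing: A.a=2 A.b=2 C.a=0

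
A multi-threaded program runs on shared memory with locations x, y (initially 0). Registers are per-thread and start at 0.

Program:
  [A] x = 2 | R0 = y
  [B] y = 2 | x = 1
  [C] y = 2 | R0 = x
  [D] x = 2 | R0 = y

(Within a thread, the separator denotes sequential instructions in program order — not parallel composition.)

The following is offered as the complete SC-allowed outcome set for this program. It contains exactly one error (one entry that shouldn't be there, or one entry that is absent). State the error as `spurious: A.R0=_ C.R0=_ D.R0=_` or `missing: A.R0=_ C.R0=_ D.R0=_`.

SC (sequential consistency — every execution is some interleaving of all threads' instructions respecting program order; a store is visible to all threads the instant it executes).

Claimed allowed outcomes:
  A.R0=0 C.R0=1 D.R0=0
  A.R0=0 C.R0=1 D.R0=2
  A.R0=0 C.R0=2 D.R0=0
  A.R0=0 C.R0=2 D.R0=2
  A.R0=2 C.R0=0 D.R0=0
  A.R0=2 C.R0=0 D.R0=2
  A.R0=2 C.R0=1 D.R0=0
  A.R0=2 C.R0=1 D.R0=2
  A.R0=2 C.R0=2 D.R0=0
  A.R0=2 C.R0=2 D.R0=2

outcome vector order: (A.R0,C.R0,D.R0)
SC: 9 outcomes — {<0 1 0>; <0 1 2>; <0 2 0>; <0 2 2>; <2 0 2>; <2 1 0>; <2 1 2>; <2 2 0>; <2 2 2>}
claimed∖SC = {<2 0 0>}

spurious: A.R0=2 C.R0=0 D.R0=0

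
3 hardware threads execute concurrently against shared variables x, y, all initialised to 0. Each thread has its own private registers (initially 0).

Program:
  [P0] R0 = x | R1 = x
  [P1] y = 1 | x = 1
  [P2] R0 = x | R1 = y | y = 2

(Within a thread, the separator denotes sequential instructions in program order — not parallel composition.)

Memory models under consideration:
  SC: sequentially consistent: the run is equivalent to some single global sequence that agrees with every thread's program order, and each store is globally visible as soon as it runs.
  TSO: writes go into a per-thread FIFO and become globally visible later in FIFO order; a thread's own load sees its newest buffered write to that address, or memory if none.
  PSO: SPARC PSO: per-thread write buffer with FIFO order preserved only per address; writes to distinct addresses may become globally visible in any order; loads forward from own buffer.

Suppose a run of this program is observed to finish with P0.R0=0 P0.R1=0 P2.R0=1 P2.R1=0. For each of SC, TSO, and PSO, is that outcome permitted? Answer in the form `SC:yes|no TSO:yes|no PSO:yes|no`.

outcome vector order: (P0.R0,P0.R1,P2.R0,P2.R1)
SC (9): 0/0/0/0, 0/0/0/1, 0/0/1/1, 0/1/0/0, 0/1/0/1, 0/1/1/1, 1/1/0/0, 1/1/0/1, 1/1/1/1
TSO (9): 0/0/0/0, 0/0/0/1, 0/0/1/1, 0/1/0/0, 0/1/0/1, 0/1/1/1, 1/1/0/0, 1/1/0/1, 1/1/1/1
PSO (12): 0/0/0/0, 0/0/0/1, 0/0/1/0, 0/0/1/1, 0/1/0/0, 0/1/0/1, 0/1/1/0, 0/1/1/1, 1/1/0/0, 1/1/0/1, 1/1/1/0, 1/1/1/1
target 0/0/1/0 ∈ {PSO}

SC:no TSO:no PSO:yes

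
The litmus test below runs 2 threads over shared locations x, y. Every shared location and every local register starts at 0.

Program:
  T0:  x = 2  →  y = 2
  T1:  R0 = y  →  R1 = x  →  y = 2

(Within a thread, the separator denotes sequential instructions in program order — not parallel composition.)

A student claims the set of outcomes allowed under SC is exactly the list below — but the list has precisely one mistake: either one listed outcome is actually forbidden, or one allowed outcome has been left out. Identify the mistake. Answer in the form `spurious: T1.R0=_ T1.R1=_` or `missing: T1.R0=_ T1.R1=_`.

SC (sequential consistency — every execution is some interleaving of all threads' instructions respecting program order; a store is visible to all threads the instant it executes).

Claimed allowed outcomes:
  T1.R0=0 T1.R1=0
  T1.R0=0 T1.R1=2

outcome vector order: (T1.R0,T1.R1)
under SC → 0/0; 0/2; 2/2
SC∖claimed = {2/2}

missing: T1.R0=2 T1.R1=2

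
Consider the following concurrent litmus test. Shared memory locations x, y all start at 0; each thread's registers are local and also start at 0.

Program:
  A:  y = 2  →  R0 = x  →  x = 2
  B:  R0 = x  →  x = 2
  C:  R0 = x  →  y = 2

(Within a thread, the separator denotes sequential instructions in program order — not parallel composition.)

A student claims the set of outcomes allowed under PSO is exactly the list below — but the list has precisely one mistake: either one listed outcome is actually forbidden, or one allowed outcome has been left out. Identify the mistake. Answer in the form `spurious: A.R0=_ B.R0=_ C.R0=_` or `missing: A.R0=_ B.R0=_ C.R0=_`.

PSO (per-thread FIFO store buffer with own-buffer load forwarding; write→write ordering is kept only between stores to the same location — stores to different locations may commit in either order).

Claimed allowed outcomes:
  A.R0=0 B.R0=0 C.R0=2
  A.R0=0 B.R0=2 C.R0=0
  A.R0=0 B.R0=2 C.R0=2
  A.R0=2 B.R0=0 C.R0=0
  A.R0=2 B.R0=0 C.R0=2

outcome vector order: (A.R0,B.R0,C.R0)
PSO (6): <0 0 0>, <0 0 2>, <0 2 0>, <0 2 2>, <2 0 0>, <2 0 2>
PSO∖claimed = {<0 0 0>}

missing: A.R0=0 B.R0=0 C.R0=0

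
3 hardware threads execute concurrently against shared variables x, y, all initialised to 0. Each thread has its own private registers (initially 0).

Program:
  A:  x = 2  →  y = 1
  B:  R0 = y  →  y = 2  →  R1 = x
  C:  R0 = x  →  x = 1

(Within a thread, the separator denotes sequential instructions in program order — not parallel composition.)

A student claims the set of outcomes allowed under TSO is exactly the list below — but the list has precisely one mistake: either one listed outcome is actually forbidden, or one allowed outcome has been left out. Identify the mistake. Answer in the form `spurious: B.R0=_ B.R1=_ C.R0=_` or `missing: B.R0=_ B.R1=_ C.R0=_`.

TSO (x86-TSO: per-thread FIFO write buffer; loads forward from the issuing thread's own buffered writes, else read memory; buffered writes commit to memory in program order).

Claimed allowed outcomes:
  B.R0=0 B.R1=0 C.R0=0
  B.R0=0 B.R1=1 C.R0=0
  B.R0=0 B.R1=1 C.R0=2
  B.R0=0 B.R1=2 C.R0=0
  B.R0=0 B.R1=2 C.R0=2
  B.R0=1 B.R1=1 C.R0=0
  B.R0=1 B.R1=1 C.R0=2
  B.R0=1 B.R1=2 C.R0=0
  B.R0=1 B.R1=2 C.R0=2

missing: B.R0=0 B.R1=0 C.R0=2

outcome vector order: (B.R0,B.R1,C.R0)
[TSO] allowed = {000; 002; 010; 012; 020; 022; 110; 112; 120; 122}
TSO∖claimed = {002}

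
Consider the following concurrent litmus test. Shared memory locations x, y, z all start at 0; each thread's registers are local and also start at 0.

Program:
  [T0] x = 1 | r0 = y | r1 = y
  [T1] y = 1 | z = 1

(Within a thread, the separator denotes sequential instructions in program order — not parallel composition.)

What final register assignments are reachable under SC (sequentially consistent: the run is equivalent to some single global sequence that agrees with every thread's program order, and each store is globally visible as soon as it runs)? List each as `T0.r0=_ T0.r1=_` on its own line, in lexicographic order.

T0.r0=0 T0.r1=0
T0.r0=0 T0.r1=1
T0.r0=1 T0.r1=1

outcome vector order: (T0.r0,T0.r1)
|SC outcomes| = 3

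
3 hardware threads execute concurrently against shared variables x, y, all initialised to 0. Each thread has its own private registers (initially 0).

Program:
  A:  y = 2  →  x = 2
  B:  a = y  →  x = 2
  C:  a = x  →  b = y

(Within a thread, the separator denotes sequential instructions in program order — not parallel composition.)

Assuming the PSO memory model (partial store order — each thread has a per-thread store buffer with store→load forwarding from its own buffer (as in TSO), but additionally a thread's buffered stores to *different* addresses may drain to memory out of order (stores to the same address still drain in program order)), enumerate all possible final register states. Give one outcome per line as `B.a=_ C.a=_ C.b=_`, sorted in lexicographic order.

B.a=0 C.a=0 C.b=0
B.a=0 C.a=0 C.b=2
B.a=0 C.a=2 C.b=0
B.a=0 C.a=2 C.b=2
B.a=2 C.a=0 C.b=0
B.a=2 C.a=0 C.b=2
B.a=2 C.a=2 C.b=0
B.a=2 C.a=2 C.b=2

outcome vector order: (B.a,C.a,C.b)
|PSO outcomes| = 8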